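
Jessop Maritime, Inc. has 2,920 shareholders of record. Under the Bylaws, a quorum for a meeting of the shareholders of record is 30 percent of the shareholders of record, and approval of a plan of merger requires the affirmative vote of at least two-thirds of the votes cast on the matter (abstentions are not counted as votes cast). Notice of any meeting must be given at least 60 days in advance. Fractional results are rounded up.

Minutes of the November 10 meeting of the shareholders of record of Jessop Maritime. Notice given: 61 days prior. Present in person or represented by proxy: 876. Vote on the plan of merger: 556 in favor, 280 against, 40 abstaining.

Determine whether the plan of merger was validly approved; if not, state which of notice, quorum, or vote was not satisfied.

Notice: 61 days given; 60 required. Satisfied.
Quorum: 30% of 2,920 = 876; 876 present. Satisfied.
Vote: requires two-thirds of the votes cast (876 − 40 abstaining = 836); 2/3 of 836 = 557.33, rounded up to 558, so 558 needed; 556 in favor. Not satisfied.

Invalid — vote requirement not satisfied.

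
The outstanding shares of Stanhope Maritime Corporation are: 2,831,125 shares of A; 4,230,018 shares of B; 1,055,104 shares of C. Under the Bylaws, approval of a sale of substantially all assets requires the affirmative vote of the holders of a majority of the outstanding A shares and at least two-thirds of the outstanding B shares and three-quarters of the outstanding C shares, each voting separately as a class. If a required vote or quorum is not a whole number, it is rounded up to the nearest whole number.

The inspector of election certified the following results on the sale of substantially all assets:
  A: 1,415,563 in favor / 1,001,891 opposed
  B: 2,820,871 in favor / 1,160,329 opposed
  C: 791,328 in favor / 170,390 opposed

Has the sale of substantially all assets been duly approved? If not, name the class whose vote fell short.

Approved — every class gave the required vote.

A: a majority of 2831125 is 1415563; 1,415,563 required, 1,415,563 in favor — approved.
B: 2/3 of 4230018 = 2820012; 2,820,012 required, 2,820,871 in favor — approved.
C: 3/4 of 1055104 = 791328; 791,328 required, 791,328 in favor — approved.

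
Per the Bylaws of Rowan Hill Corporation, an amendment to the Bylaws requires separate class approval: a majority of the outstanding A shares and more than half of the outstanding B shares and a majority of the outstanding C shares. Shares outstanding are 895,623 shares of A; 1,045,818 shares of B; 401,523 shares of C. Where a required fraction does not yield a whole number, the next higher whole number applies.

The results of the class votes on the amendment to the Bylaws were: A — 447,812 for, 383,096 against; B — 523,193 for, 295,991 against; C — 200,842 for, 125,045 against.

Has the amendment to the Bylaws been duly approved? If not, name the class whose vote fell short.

A: a majority of 895623 is 447812; 447,812 required, 447,812 in favor — approved.
B: a majority of 1045818 is 522910; 522,910 required, 523,193 in favor — approved.
C: a majority of 401523 is 200762; 200,762 required, 200,842 in favor — approved.

Approved — every class gave the required vote.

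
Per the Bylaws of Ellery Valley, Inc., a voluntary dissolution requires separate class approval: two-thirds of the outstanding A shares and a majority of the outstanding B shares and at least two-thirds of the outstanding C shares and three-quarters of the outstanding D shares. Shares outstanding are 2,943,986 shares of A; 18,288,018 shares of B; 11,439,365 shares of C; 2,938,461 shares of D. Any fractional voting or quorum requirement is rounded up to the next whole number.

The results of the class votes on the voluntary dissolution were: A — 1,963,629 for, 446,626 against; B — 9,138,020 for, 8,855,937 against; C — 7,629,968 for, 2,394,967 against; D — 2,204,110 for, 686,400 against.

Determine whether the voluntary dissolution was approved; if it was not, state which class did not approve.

A: 2/3 of 2943986 = 1962657.33, rounded up to 1962658; 1,962,658 required, 1,963,629 in favor — approved.
B: a majority of 18288018 is 9144010; 9,144,010 required, 9,138,020 in favor — not approved.
C: 2/3 of 11439365 = 7626243.33, rounded up to 7626244; 7,626,244 required, 7,629,968 in favor — approved.
D: 3/4 of 2938461 = 2203845.75, rounded up to 2203846; 2,203,846 required, 2,204,110 in favor — approved.

Not approved — the B shares did not give the required vote.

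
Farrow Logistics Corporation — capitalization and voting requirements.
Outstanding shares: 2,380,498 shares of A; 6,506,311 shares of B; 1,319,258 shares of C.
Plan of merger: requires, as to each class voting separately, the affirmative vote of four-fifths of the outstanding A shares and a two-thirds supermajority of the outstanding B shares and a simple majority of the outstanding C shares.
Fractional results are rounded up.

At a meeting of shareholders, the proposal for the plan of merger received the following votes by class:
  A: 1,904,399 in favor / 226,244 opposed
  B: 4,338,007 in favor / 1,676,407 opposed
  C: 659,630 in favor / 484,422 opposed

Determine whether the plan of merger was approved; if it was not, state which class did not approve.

A: 4/5 of 2380498 = 1904398.40, rounded up to 1904399; 1,904,399 required, 1,904,399 in favor — approved.
B: 2/3 of 6506311 = 4337540.67, rounded up to 4337541; 4,337,541 required, 4,338,007 in favor — approved.
C: a majority of 1319258 is 659630; 659,630 required, 659,630 in favor — approved.

Approved — every class gave the required vote.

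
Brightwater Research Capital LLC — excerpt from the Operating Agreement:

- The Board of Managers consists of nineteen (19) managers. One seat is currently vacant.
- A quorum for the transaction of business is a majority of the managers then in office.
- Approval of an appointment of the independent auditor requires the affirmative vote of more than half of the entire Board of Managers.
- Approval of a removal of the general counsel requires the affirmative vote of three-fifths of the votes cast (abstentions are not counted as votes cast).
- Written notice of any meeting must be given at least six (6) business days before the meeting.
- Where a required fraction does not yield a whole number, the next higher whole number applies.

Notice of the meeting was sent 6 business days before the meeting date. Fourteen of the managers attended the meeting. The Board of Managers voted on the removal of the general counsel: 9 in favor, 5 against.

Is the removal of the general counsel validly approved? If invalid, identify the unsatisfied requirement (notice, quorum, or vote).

Valid — all requirements satisfied.

Notice: 6 business days given; 6 required (6 ≥ 6). Satisfied.
Quorum: 14 present; quorum is 10. Satisfied.
Vote: the removal of the general counsel requires three-fifths of the votes cast (14). 3/5 of 14 = 8.40, rounded up to 9, so 9 affirmative votes are needed; 9 voted in favor. Satisfied.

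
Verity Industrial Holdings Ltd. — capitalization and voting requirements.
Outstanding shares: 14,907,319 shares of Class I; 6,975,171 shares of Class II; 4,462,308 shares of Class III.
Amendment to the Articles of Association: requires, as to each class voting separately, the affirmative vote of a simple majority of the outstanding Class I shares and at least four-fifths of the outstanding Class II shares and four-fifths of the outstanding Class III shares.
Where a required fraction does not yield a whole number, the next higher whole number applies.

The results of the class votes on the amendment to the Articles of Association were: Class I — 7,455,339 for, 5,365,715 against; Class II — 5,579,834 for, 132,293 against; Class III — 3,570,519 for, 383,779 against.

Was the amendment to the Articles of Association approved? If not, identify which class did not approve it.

Class I: a majority of 14907319 is 7453660; 7,453,660 required, 7,455,339 in favor — approved.
Class II: 4/5 of 6975171 = 5580136.80, rounded up to 5580137; 5,580,137 required, 5,579,834 in favor — not approved.
Class III: 4/5 of 4462308 = 3569846.40, rounded up to 3569847; 3,569,847 required, 3,570,519 in favor — approved.

Not approved — the Class II shares did not give the required vote.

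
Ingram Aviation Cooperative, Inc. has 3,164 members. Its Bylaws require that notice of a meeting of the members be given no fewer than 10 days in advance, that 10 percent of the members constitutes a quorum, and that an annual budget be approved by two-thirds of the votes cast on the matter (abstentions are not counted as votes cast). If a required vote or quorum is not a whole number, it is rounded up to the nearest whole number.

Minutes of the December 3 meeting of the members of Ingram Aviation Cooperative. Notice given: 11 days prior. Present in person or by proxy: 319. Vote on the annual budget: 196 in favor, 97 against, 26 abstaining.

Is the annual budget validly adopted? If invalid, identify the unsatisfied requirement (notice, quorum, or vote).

Notice: 11 days given; 10 required. Satisfied.
Quorum: 10% of 3,164 = 316.40, rounded up to 317; 319 present. Satisfied.
Vote: requires two-thirds of the votes cast (319 − 26 abstaining = 293); 2/3 of 293 = 195.33, rounded up to 196, so 196 needed; 196 in favor. Satisfied.

Valid — all requirements satisfied.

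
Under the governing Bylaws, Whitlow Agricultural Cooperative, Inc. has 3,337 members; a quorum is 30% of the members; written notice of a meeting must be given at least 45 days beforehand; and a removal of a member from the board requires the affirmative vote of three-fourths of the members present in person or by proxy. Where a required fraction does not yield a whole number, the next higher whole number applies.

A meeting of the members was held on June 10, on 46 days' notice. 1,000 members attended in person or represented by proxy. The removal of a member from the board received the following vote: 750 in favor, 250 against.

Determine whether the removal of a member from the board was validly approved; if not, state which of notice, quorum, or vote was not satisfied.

Notice: 46 days given; 45 required. Satisfied.
Quorum: 30% of 3,337 = 1,001.10, rounded up to 1,002; 1,000 present. Not satisfied.
Vote: requires three-fourths of those present (1,000); 3/4 of 1000 = 750, so 750 needed; 750 in favor. Satisfied.

Invalid — quorum requirement not satisfied.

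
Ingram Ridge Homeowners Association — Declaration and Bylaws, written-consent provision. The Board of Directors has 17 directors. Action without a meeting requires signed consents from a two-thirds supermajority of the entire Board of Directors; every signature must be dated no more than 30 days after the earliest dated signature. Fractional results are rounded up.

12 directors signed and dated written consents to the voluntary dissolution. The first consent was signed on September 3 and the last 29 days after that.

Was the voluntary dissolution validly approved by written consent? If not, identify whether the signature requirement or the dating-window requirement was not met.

Effective — both the signature and dating-window requirements are satisfied.

Signatures required: a two-thirds supermajority of 17 — 2/3 of 17 = 11.33, rounded up to 12, so 12 needed; 12 signed. Sufficient.
Dating window: the latest signature is 29 days after the earliest; the limit is 30 days. Within the window.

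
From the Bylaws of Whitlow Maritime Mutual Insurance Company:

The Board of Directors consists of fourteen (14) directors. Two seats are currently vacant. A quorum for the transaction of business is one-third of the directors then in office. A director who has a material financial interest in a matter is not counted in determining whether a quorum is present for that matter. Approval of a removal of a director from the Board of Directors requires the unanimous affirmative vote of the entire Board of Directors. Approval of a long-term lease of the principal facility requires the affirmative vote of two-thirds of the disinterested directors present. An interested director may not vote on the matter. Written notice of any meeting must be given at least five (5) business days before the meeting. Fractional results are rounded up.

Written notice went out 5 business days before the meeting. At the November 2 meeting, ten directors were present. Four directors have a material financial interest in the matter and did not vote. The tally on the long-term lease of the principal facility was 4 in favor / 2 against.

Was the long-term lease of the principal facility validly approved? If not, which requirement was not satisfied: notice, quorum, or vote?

Notice: 5 business days given; 5 required (5 ≥ 5). Satisfied.
Quorum: 10 present, but the 4 interested directors do not count, leaving 6. Quorum is 4. Satisfied.
Vote: the long-term lease of the principal facility requires two-thirds of the disinterested directors present (10 − 4 = 6). 2/3 of 6 = 4, so 4 affirmative votes are needed; 4 voted in favor. Satisfied.

Valid — all requirements satisfied.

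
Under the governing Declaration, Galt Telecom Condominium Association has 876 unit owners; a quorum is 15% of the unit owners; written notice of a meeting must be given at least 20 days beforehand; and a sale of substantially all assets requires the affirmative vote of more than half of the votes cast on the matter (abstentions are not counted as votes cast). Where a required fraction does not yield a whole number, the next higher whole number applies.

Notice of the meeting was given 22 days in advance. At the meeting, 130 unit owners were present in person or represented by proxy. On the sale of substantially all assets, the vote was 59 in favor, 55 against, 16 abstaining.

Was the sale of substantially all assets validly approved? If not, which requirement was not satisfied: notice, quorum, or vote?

Invalid — quorum requirement not satisfied.

Notice: 22 days given; 20 required. Satisfied.
Quorum: 15% of 876 = 131.40, rounded up to 132; 130 present. Not satisfied.
Vote: requires a majority of the votes cast (130 − 16 abstaining = 114); a majority of 114 is 58, so 58 needed; 59 in favor. Satisfied.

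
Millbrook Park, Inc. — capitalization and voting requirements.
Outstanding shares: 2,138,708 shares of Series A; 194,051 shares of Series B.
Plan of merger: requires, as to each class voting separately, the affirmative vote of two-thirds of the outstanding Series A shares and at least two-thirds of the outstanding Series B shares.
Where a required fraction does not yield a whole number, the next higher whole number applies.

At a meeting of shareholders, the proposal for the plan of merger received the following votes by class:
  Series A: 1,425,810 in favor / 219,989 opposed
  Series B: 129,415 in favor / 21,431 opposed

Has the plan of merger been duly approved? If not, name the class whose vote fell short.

Series A: 2/3 of 2138708 = 1425805.33, rounded up to 1425806; 1,425,806 required, 1,425,810 in favor — approved.
Series B: 2/3 of 194051 = 129367.33, rounded up to 129368; 129,368 required, 129,415 in favor — approved.

Approved — every class gave the required vote.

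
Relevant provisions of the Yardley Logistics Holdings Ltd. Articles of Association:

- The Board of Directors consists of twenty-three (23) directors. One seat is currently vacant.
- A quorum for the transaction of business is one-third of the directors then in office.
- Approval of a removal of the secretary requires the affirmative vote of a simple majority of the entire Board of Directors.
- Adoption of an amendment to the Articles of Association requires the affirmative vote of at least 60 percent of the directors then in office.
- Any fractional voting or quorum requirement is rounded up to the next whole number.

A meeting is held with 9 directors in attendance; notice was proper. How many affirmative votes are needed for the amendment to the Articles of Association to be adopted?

The amendment to the Articles of Association requires three-fifths of the directors then in office (22).
3/5 of 22 = 13.20, rounded up to 14.
(Only 9 can vote, so the amendment to the Articles of Association cannot pass at this meeting, but the required vote is still 14.)

14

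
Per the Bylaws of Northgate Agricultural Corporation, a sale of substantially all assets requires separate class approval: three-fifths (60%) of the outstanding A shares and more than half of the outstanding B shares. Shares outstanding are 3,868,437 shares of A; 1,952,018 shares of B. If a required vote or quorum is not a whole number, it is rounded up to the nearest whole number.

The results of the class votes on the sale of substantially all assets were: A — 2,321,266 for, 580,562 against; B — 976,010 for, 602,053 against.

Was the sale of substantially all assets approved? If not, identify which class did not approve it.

Approved — every class gave the required vote.

A: 3/5 of 3868437 = 2321062.20, rounded up to 2321063; 2,321,063 required, 2,321,266 in favor — approved.
B: a majority of 1952018 is 976010; 976,010 required, 976,010 in favor — approved.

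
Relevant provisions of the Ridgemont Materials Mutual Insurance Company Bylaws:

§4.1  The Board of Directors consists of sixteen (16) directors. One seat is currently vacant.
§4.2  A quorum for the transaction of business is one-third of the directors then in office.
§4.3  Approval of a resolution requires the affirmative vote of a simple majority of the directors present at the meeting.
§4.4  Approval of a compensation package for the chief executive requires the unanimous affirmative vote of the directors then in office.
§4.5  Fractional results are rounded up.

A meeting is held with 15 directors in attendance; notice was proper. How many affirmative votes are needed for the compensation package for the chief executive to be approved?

The compensation package for the chief executive requires the unanimous vote of the directors then in office (15).
Unanimous means all 15.

15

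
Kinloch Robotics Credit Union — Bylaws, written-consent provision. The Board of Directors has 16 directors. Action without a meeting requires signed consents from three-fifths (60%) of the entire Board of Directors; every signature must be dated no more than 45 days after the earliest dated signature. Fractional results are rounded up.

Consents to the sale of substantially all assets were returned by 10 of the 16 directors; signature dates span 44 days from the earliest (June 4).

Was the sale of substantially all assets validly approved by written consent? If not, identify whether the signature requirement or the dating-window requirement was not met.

Effective — both the signature and dating-window requirements are satisfied.

Signatures required: three-fifths (60%) of 16 — 3/5 of 16 = 9.60, rounded up to 10, so 10 needed; 10 signed. Sufficient.
Dating window: the latest signature is 44 days after the earliest; the limit is 45 days. Within the window.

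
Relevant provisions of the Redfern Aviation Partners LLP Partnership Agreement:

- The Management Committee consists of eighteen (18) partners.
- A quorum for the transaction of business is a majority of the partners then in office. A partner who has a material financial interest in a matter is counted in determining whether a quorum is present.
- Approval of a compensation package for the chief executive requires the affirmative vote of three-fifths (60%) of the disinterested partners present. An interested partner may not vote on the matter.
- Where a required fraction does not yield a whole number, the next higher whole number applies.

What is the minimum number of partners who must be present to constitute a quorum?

10

A majority of 18 is 10.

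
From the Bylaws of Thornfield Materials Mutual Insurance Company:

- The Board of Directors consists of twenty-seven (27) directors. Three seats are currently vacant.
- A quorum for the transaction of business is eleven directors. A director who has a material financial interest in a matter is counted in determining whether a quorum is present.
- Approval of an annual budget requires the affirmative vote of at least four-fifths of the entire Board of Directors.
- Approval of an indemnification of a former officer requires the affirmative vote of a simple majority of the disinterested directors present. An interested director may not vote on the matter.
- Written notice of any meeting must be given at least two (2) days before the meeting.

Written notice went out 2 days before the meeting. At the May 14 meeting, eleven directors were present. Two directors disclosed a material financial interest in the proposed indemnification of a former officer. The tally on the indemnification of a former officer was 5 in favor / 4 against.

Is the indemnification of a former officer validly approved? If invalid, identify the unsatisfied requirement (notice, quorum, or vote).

Valid — all requirements satisfied.

Notice: 2 days given; 2 required (2 ≥ 2). Satisfied.
Quorum: 11 present (interested directors count toward quorum); quorum is 11. Satisfied.
Vote: the indemnification of a former officer requires a majority of the disinterested directors present (11 − 2 = 9). A majority of 9 is 5, so 5 affirmative votes are needed; 5 voted in favor. Satisfied.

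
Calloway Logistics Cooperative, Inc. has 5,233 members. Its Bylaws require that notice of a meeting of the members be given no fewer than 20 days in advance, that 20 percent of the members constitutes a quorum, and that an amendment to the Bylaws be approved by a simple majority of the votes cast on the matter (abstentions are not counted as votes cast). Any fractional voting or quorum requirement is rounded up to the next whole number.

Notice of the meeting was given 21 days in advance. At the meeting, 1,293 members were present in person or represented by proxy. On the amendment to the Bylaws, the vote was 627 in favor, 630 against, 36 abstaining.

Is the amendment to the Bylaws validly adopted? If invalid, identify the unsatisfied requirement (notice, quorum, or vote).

Notice: 21 days given; 20 required. Satisfied.
Quorum: 20% of 5,233 = 1,046.60, rounded up to 1,047; 1,293 present. Satisfied.
Vote: requires a majority of the votes cast (1,293 − 36 abstaining = 1,257); a majority of 1257 is 629, so 629 needed; 627 in favor. Not satisfied.

Invalid — vote requirement not satisfied.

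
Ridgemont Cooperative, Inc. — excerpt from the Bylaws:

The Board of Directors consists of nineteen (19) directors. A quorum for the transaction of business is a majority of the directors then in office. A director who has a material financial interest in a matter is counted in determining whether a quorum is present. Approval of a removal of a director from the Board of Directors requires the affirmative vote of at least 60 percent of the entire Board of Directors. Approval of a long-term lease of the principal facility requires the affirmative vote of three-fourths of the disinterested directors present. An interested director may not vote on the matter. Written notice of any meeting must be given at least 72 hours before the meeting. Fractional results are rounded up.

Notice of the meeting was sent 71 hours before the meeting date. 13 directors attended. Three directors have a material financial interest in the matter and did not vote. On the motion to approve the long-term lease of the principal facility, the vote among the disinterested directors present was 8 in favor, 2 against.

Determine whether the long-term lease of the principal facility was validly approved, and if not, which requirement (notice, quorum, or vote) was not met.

Notice: 71 hours given; 72 required (71 < 72). Not satisfied.
Quorum: 13 present (interested directors count toward quorum); quorum is 10. Satisfied.
Vote: the long-term lease of the principal facility requires three-fourths of the disinterested directors present (13 − 3 = 10). 3/4 of 10 = 7.50, rounded up to 8, so 8 affirmative votes are needed; 8 voted in favor. Satisfied.

Invalid — notice requirement not satisfied.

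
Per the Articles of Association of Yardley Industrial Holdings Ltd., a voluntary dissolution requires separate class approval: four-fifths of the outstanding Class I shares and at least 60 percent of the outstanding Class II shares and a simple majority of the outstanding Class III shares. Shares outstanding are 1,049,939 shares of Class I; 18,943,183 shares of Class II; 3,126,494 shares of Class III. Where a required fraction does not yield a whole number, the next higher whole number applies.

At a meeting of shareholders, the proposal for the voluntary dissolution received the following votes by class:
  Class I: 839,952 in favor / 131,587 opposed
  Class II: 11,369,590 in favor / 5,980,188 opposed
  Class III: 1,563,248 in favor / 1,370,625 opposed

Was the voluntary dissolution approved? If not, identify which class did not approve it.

Approved — every class gave the required vote.

Class I: 4/5 of 1049939 = 839951.20, rounded up to 839952; 839,952 required, 839,952 in favor — approved.
Class II: 3/5 of 18943183 = 11365909.80, rounded up to 11365910; 11,365,910 required, 11,369,590 in favor — approved.
Class III: a majority of 3126494 is 1563248; 1,563,248 required, 1,563,248 in favor — approved.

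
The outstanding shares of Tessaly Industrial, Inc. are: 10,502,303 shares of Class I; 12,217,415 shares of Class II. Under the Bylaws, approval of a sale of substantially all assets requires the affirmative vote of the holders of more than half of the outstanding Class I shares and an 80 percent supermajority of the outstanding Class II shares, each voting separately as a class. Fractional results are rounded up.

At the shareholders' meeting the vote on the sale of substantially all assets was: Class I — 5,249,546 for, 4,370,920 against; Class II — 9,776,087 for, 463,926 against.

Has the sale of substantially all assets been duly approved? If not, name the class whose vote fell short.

Class I: a majority of 10502303 is 5251152; 5,251,152 required, 5,249,546 in favor — not approved.
Class II: 4/5 of 12217415 = 9773932; 9,773,932 required, 9,776,087 in favor — approved.

Not approved — the Class I shares did not give the required vote.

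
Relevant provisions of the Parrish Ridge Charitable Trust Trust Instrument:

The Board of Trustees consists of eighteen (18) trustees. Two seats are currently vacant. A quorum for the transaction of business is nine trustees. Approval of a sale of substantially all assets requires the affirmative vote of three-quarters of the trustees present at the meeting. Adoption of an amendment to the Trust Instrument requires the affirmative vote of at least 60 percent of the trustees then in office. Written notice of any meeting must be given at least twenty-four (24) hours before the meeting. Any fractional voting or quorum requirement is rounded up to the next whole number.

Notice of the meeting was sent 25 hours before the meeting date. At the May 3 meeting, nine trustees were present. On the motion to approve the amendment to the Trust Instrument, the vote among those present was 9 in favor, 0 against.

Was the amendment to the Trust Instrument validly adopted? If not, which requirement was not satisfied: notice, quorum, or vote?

Invalid — vote requirement not satisfied.

Notice: 25 hours given; 24 required (25 ≥ 24). Satisfied.
Quorum: 9 present; quorum is 9. Satisfied.
Vote: the amendment to the Trust Instrument requires three-fifths of the trustees then in office (16). 3/5 of 16 = 9.60, rounded up to 10, so 10 affirmative votes are needed; 9 voted in favor. Not satisfied.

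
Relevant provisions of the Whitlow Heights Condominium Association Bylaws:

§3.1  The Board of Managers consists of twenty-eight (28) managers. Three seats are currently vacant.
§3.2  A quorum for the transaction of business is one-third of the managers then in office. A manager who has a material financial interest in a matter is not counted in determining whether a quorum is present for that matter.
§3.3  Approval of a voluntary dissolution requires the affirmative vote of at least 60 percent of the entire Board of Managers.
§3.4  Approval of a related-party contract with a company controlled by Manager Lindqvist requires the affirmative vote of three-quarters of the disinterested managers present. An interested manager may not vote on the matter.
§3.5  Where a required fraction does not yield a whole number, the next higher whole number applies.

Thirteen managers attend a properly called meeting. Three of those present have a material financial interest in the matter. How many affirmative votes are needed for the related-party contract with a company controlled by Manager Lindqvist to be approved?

8

The related-party contract with a company controlled by Manager Lindqvist requires three-fourths of the disinterested managers present (13 − 3 = 10).
3/4 of 10 = 7.50, rounded up to 8.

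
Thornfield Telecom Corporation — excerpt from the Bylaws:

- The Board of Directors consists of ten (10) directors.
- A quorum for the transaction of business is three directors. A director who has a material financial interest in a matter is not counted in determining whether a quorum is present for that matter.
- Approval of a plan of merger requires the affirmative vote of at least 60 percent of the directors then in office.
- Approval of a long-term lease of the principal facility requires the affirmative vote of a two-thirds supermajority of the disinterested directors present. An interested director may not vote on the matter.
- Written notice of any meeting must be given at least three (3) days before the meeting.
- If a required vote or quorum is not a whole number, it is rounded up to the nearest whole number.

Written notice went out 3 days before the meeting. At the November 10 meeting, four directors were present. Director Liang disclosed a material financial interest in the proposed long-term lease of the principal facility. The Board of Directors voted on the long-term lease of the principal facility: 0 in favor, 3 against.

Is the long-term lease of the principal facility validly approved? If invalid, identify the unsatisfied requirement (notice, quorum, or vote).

Invalid — vote requirement not satisfied.

Notice: 3 days given; 3 required (3 ≥ 3). Satisfied.
Quorum: 4 present, but the 1 interested director does not count, leaving 3. Quorum is 3. Satisfied.
Vote: the long-term lease of the principal facility requires two-thirds of the disinterested directors present (4 − 1 = 3). 2/3 of 3 = 2, so 2 affirmative votes are needed; 0 voted in favor. Not satisfied.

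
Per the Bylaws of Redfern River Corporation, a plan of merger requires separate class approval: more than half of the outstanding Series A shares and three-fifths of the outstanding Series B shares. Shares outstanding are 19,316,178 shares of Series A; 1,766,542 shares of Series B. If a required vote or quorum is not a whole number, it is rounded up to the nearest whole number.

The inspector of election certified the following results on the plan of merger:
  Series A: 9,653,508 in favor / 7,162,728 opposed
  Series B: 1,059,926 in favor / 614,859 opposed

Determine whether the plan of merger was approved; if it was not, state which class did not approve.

Not approved — the Series A shares did not give the required vote.

Series A: a majority of 19316178 is 9658090; 9,658,090 required, 9,653,508 in favor — not approved.
Series B: 3/5 of 1766542 = 1059925.20, rounded up to 1059926; 1,059,926 required, 1,059,926 in favor — approved.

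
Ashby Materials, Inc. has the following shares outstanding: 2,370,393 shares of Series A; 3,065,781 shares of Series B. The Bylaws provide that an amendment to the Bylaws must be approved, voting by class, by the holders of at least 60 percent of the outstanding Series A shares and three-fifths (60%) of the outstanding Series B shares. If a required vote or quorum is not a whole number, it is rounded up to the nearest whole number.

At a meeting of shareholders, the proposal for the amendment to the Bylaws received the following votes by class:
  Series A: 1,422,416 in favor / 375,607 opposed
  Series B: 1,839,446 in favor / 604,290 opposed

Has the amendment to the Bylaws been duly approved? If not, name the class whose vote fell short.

Not approved — the Series B shares did not give the required vote.

Series A: 3/5 of 2370393 = 1422235.80, rounded up to 1422236; 1,422,236 required, 1,422,416 in favor — approved.
Series B: 3/5 of 3065781 = 1839468.60, rounded up to 1839469; 1,839,469 required, 1,839,446 in favor — not approved.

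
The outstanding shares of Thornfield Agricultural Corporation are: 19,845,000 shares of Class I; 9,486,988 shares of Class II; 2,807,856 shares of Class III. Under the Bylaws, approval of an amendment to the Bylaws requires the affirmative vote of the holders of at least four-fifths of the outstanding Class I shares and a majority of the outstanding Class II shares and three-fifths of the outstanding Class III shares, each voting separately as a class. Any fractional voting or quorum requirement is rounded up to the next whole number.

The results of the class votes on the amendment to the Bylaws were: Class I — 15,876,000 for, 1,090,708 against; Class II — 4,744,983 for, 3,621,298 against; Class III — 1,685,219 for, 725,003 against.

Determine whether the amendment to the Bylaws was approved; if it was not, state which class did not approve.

Approved — every class gave the required vote.

Class I: 4/5 of 19845000 = 15876000; 15,876,000 required, 15,876,000 in favor — approved.
Class II: a majority of 9486988 is 4743495; 4,743,495 required, 4,744,983 in favor — approved.
Class III: 3/5 of 2807856 = 1684713.60, rounded up to 1684714; 1,684,714 required, 1,685,219 in favor — approved.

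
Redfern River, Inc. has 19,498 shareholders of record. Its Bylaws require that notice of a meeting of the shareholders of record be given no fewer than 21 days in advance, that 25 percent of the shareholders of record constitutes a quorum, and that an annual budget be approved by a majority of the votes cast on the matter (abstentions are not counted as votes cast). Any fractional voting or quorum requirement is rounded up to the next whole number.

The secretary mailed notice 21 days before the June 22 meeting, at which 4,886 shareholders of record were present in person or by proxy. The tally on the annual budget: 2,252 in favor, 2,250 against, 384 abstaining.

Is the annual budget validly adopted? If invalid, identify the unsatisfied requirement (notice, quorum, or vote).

Notice: 21 days given; 21 required. Satisfied.
Quorum: 25% of 19,498 = 4,874.50, rounded up to 4,875; 4,886 present. Satisfied.
Vote: requires a majority of the votes cast (4,886 − 384 abstaining = 4,502); a majority of 4502 is 2252, so 2,252 needed; 2,252 in favor. Satisfied.

Valid — all requirements satisfied.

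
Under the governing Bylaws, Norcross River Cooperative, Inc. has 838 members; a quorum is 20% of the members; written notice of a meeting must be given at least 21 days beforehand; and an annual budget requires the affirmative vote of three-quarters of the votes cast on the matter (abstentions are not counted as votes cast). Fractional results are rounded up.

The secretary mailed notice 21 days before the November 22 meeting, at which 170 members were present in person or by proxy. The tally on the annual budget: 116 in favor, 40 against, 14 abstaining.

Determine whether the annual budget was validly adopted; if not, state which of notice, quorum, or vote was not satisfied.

Invalid — vote requirement not satisfied.

Notice: 21 days given; 21 required. Satisfied.
Quorum: 20% of 838 = 167.60, rounded up to 168; 170 present. Satisfied.
Vote: requires three-fourths of the votes cast (170 − 14 abstaining = 156); 3/4 of 156 = 117, so 117 needed; 116 in favor. Not satisfied.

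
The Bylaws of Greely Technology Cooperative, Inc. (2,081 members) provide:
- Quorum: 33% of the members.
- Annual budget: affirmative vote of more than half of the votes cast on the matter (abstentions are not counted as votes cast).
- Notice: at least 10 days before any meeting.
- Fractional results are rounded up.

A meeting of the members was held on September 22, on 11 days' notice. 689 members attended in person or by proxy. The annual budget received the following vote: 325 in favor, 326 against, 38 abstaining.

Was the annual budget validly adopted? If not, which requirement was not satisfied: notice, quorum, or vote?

Notice: 11 days given; 10 required. Satisfied.
Quorum: 33% of 2,081 = 686.73, rounded up to 687; 689 present. Satisfied.
Vote: requires a majority of the votes cast (689 − 38 abstaining = 651); a majority of 651 is 326, so 326 needed; 325 in favor. Not satisfied.

Invalid — vote requirement not satisfied.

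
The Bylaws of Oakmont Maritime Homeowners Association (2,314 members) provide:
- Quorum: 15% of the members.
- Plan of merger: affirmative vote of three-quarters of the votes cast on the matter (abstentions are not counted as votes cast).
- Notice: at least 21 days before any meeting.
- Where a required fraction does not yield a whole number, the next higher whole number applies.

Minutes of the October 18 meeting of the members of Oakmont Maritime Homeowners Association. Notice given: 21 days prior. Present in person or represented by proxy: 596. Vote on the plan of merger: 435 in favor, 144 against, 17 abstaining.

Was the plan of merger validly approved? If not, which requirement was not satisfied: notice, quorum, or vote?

Notice: 21 days given; 21 required. Satisfied.
Quorum: 15% of 2,314 = 347.10, rounded up to 348; 596 present. Satisfied.
Vote: requires three-fourths of the votes cast (596 − 17 abstaining = 579); 3/4 of 579 = 434.25, rounded up to 435, so 435 needed; 435 in favor. Satisfied.

Valid — all requirements satisfied.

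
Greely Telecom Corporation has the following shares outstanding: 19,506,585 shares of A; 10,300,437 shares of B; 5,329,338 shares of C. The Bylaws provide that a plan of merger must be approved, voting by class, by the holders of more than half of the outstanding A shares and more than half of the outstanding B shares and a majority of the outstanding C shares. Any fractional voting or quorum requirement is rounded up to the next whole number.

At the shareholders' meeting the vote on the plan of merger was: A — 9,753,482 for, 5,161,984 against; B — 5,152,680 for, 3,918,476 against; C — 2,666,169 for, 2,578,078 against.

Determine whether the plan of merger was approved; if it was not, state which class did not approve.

Approved — every class gave the required vote.

A: a majority of 19506585 is 9753293; 9,753,293 required, 9,753,482 in favor — approved.
B: a majority of 10300437 is 5150219; 5,150,219 required, 5,152,680 in favor — approved.
C: a majority of 5329338 is 2664670; 2,664,670 required, 2,666,169 in favor — approved.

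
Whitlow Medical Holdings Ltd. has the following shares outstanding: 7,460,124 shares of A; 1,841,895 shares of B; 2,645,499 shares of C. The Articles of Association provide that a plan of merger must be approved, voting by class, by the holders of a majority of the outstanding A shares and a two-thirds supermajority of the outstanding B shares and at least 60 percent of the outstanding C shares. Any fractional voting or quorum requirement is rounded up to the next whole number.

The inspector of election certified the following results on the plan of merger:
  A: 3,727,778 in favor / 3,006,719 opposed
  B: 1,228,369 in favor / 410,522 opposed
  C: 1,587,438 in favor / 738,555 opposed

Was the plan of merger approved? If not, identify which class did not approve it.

A: a majority of 7460124 is 3730063; 3,730,063 required, 3,727,778 in favor — not approved.
B: 2/3 of 1841895 = 1227930; 1,227,930 required, 1,228,369 in favor — approved.
C: 3/5 of 2645499 = 1587299.40, rounded up to 1587300; 1,587,300 required, 1,587,438 in favor — approved.

Not approved — the A shares did not give the required vote.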